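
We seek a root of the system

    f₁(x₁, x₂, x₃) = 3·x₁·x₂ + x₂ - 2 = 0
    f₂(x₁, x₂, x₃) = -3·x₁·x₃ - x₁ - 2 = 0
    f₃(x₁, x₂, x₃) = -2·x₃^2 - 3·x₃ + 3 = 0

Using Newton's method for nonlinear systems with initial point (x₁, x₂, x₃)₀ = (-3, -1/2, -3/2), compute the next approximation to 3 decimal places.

At (-3, -1/2, -3/2): F = (2.000, -12.500, 3.000).
Jacobian J = [[3·x₂, 3·x₁ + 1, 0], [-3·x₃ - 1, 0, -3·x₁], [0, 0, -4·x₃ - 3]].
At the point, J = [[-1.500, -8.000, 0.000], [3.500, 0.000, 9.000], [0.000, 0.000, 3.000]] (det J = 84.000).
Solving J·Δ = −F gives Δ = (6.143, -0.902, -1.000).
Then the next iterate is (x₁, x₂, x₃)₁ = (3.143, -1.402, -2.500).

(3.143, -1.402, -2.500)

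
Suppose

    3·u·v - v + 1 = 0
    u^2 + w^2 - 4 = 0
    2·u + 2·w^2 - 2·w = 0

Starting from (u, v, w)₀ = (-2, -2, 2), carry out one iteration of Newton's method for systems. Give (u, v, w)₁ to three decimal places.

(-1.250, -0.500, 1.750)

At (-2, -2, 2): F = (15.000, 4.000, 0.000).
Jacobian J = [[3·v, 3·u - 1, 0], [2·u, 0, 2·w], [2, 0, 4·w - 2]].
At the point, J = [[-6.000, -7.000, 0.000], [-4.000, 0.000, 4.000], [2.000, 0.000, 6.000]] (det J = -224.000).
Solving J·Δ = −F gives Δ = (0.750, 1.500, -0.250).
Then the next iterate is (u, v, w)₁ = (-1.250, -0.500, 1.750).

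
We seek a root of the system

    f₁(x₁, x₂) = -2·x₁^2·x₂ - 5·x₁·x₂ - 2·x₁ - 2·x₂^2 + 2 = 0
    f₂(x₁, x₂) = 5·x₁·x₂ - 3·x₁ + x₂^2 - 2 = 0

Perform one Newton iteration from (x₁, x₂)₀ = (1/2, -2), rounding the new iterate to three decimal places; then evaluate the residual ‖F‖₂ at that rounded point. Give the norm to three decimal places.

2.086

At (1/2, -2): F = (-1.000, -4.500).
Jacobian J = [[-4·x₁·x₂ - 5·x₂ - 2, -2·x₁^2 - 5·x₁ - 4·x₂], [5·x₂ - 3, 5·x₁ + 2·x₂]].
At the point, J = [[12.000, 5.000], [-13.000, -1.500]] (det J = 47.000).
Solving J·Δ = −F gives Δ = (-0.511, 1.426).
Then the next iterate is (x₁, x₂)₁ = (-0.011, -0.574).
Re-evaluating at (-0.011, -0.574): F = (1.33162, -1.60595), so ‖F‖₂ = 2.086.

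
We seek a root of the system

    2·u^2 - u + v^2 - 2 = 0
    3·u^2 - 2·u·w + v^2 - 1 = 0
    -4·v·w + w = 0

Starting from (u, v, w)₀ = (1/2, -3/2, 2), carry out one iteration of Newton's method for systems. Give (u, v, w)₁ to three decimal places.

(1.195, -1.185, 0.360)

At (1/2, -3/2, 2): F = (0.250, 0.000, 14.000).
Jacobian J = [[4·u - 1, 2·v, 0], [6·u - 2·w, 2·v, -2·u], [0, -4·w, -4·v + 1]].
At the point, J = [[1.000, -3.000, 0.000], [-1.000, -3.000, -1.000], [0.000, -8.000, 7.000]] (det J = -50.000).
Solving J·Δ = −F gives Δ = (0.695, 0.315, -1.640).
Then the next iterate is (u, v, w)₁ = (1.195, -1.185, 0.360).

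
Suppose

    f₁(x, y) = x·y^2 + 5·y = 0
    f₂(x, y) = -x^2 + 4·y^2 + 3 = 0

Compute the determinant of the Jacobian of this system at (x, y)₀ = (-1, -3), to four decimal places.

-238.0000

J = [[y^2, 2·x·y + 5], [-2·x, 8·y]].
At the point, J = [[9.0000, 11.0000], [2.0000, -24.0000]].
det J = -238.0000.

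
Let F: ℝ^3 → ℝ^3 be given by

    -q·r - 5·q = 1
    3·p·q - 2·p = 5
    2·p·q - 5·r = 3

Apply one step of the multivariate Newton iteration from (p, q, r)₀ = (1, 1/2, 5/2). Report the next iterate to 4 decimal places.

(-11.5904, 0.2349, -3.0241)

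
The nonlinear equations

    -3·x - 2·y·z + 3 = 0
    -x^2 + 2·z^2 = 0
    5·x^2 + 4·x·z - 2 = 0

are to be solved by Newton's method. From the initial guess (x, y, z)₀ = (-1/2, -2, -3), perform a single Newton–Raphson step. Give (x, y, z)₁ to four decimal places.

At (-1/2, -2, -3): F = (-7.5000, 17.7500, 5.2500).
Jacobian J = [[-3, -2·z, -2·y], [-2·x, 0, 4·z], [10·x + 4·z, 0, 4·x]].
At the point, J = [[-3.0000, 6.0000, 4.0000], [1.0000, 0.0000, -12.0000], [-17.0000, 0.0000, -2.0000]] (det J = 1236.0000).
Solving J·Δ = −F gives Δ = (0.1335, 0.3232, 1.4903).
Then the next iterate is (x, y, z)₁ = (-0.3665, -1.6768, -1.5097).

(-0.3665, -1.6768, -1.5097)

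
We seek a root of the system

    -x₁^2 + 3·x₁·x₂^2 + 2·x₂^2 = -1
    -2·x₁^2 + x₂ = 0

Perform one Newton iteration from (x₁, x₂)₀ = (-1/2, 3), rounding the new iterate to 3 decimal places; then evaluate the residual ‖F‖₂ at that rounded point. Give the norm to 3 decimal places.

0.912

At (-1/2, 3): F = (5.250, 2.500).
Jacobian J = [[-2·x₁ + 3·x₂^2, 6·x₁·x₂ + 4·x₂], [-4·x₁, 1]].
At the point, J = [[28.000, 3.000], [2.000, 1.000]] (det J = 22.000).
Solving J·Δ = −F gives Δ = (0.102, -2.705).
Then the next iterate is (x₁, x₂)₁ = (-0.398, 0.295).
Re-evaluating at (-0.398, 0.295): F = (0.91174, -0.02181), so ‖F‖₂ = 0.912.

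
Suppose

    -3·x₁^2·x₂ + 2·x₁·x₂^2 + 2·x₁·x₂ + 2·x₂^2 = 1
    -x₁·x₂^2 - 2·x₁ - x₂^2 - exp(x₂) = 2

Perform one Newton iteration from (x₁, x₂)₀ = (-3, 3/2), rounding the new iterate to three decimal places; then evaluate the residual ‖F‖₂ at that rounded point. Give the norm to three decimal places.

16.666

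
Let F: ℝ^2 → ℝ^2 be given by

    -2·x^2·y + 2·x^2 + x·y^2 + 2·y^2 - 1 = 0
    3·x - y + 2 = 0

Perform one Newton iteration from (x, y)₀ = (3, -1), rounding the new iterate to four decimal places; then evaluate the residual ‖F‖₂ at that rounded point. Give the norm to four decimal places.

39.8148

At (3, -1): F = (40.0000, 12.0000).
Jacobian J = [[-4·x·y + 4·x + y^2, -2·x^2 + 2·x·y + 4·y], [3, -1]].
At the point, J = [[25.0000, -28.0000], [3.0000, -1.0000]] (det J = 59.0000).
Solving J·Δ = −F gives Δ = (-5.0169, -3.0508).
Then the next iterate is (x, y)₁ = (-2.0169, -4.0508).
Re-evaluating at (-2.0169, -4.0508): F = (39.814842, 0.0001), so ‖F‖₂ = 39.8148.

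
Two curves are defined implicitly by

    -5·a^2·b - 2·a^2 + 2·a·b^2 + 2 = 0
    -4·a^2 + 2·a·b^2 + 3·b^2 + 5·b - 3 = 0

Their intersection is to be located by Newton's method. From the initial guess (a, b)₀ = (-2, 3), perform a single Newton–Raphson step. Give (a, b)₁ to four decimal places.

(-1.6667, 1.3333)

At (-2, 3): F = (-102.0000, -13.0000).
Jacobian J = [[-10·a·b - 4·a + 2·b^2, -5·a^2 + 4·a·b], [-8·a + 2·b^2, 4·a·b + 6·b + 5]].
At the point, J = [[86.0000, -44.0000], [34.0000, -1.0000]] (det J = 1410.0000).
Solving J·Δ = −F gives Δ = (0.3333, -1.6667).
Then the next iterate is (a, b)₁ = (-1.6667, 1.3333).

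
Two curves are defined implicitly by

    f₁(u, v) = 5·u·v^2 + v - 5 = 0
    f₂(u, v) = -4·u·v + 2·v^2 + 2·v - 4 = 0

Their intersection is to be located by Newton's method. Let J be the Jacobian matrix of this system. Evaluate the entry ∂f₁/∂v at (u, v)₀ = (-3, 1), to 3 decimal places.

-29.000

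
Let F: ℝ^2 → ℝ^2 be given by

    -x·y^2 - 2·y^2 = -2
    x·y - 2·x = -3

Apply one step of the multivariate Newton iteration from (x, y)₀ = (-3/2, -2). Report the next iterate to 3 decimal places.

At (-3/2, -2): F = (0.000, 9.000).
Jacobian J = [[-y^2, -2·x·y - 4·y], [y - 2, x]].
At the point, J = [[-4.000, 2.000], [-4.000, -1.500]] (det J = 14.000).
Solving J·Δ = −F gives Δ = (1.286, 2.571).
Then the next iterate is (x, y)₁ = (-0.214, 0.571).

(-0.214, 0.571)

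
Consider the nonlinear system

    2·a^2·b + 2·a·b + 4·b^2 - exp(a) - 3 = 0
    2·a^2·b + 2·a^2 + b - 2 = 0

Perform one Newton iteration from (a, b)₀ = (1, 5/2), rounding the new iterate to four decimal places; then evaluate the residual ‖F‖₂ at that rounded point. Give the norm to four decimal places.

At (1, 5/2): F = (29.281718, 7.5000).
Jacobian J = [[4·a·b + 2·b - exp(a), 2·a^2 + 2·a + 8·b], [4·a·b + 4·a, 2·a^2 + 1]].
At the point, J = [[12.281718, 24.0000], [14.0000, 3.0000]] (det J = -299.154845).
Solving J·Δ = −F gives Δ = (-0.3081, -1.0624).
Then the next iterate is (a, b)₁ = (0.6919, 1.4376).
Re-evaluating at (0.6919, 1.4376): F = (6.635051, 1.771483), so ‖F‖₂ = 6.8675.

6.8675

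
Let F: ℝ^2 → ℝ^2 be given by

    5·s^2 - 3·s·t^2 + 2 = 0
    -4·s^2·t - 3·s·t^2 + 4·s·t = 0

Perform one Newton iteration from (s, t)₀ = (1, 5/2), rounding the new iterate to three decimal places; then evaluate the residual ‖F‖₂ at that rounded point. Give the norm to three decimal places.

6.260

At (1, 5/2): F = (-11.750, -18.750).
Jacobian J = [[10·s - 3·t^2, -6·s·t], [-8·s·t - 3·t^2 + 4·t, -4·s^2 - 6·s·t + 4·s]].
At the point, J = [[-8.750, -15.000], [-28.750, -15.000]] (det J = -300.000).
Solving J·Δ = −F gives Δ = (-0.350, -0.579).
Then the next iterate is (s, t)₁ = (0.650, 1.921).
Re-evaluating at (0.650, 1.921): F = (-3.08347, -5.44786), so ‖F‖₂ = 6.260.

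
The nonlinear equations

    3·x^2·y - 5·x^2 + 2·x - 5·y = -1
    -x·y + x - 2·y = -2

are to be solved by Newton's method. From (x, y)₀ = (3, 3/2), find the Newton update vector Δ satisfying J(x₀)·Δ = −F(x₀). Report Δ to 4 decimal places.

At (3, 3/2): F = (-5.0000, -2.5000).
Jacobian J = [[6·x·y - 10·x + 2, 3·x^2 - 5], [-y + 1, -x - 2]].
At the point, J = [[-1.0000, 22.0000], [-0.5000, -5.0000]] (det J = 16.0000).
Solving J·Δ = −F gives Δ = (-5.0000, 0.0000).

(-5.0000, 0.0000)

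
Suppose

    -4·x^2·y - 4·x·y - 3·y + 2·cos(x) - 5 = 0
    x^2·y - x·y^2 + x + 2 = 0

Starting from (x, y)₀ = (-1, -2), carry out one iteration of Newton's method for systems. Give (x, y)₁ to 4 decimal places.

At (-1, -2): F = (2.080605, 3.0000).
Jacobian J = [[-8·x·y - 4·y - 2·sin(x), -4·x^2 - 4·x - 3], [2·x·y - y^2 + 1, x^2 - 2·x·y]].
At the point, J = [[-6.317058, -3.0000], [1.0000, -3.0000]] (det J = 21.951174).
Solving J·Δ = −F gives Δ = (-0.1257, 0.9581).
Then the next iterate is (x, y)₁ = (-1.1257, -1.0419).

(-1.1257, -1.0419)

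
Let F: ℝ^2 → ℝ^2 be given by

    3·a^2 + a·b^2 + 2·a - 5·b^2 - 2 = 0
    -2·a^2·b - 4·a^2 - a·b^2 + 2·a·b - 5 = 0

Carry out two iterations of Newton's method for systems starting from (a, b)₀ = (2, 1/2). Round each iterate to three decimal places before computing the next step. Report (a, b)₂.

(0.052, 9.345)

At (2, 1/2): F = (13.250, -23.500).
Jacobian J = [[6·a + b^2 + 2, 2·a·b - 10·b], [-4·a·b - 8·a - b^2 + 2·b, -2·a^2 - 2·a·b + 2·a]].
At the point, J = [[14.250, -3.000], [-19.250, -6.000]] (det J = -143.250).
Solving J·Δ = −F gives Δ = (-1.047, -0.557).
Then the next iterate is (a, b)₁ = (0.953, -0.057).
Round to (0.953, -0.057) and repeat: F = (2.61748, -8.64104), J = [[7.72125, 0.46136], [-7.52396, 0.19822]].
Δ = (-0.901, 9.402), so (a, b)₂ = (0.052, 9.345).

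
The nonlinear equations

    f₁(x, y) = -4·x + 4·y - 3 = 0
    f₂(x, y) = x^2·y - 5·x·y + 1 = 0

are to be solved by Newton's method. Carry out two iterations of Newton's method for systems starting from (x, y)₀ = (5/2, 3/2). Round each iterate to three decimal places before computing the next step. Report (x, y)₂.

At (5/2, 3/2): F = (-7.000, -8.375).
Jacobian J = [[-4, 4], [2·x·y - 5·y, x^2 - 5·x]].
At the point, J = [[-4.000, 4.000], [0.000, -6.250]] (det J = 25.000).
Solving J·Δ = −F gives Δ = (-3.090, -1.340).
Then the next iterate is (x, y)₁ = (-0.590, 0.160).
Round to (-0.590, 0.160) and repeat: F = (0.000, 1.52770), J = [[-4.000, 4.000], [-0.98880, 3.29810]].
Δ = (-0.662, -0.662), so (x, y)₂ = (-1.252, -0.502).

(-1.252, -0.502)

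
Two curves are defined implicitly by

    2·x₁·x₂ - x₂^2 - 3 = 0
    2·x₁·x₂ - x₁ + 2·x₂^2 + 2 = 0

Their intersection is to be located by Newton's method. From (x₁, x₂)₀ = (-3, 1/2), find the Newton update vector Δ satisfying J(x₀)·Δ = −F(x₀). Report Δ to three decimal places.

(10.625, 0.625)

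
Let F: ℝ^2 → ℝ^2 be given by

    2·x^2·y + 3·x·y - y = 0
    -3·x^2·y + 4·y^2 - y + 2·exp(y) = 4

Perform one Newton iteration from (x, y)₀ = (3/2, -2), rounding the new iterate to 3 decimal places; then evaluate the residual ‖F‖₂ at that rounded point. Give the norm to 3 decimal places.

8.605

At (3/2, -2): F = (-16.000, 27.77067).
Jacobian J = [[4·x·y + 3·y, 2·x^2 + 3·x - 1], [-6·x·y, -3·x^2 + 8·y + 2·exp(y) - 1]].
At the point, J = [[-18.000, 8.000], [18.000, -23.47933]] (det J = 278.62793).
Solving J·Δ = −F gives Δ = (-0.551, 0.760).
Then the next iterate is (x, y)₁ = (0.949, -1.240).
Re-evaluating at (0.949, -1.240): F = (-4.52377, 7.31940), so ‖F‖₂ = 8.605.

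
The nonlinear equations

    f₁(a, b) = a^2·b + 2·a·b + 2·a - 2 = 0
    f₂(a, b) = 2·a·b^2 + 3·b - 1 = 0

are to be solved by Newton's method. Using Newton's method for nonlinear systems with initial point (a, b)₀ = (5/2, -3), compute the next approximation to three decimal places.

(1.094, -2.641)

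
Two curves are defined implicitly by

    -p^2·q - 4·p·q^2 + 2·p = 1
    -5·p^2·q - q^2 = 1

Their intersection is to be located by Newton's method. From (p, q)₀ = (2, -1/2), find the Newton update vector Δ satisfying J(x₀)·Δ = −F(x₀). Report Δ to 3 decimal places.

(-0.948, -0.039)

At (2, -1/2): F = (3.000, 8.750).
Jacobian J = [[-2·p·q - 4·q^2 + 2, -p^2 - 8·p·q], [-10·p·q, -5·p^2 - 2·q]].
At the point, J = [[3.000, 4.000], [10.000, -19.000]] (det J = -97.000).
Solving J·Δ = −F gives Δ = (-0.948, -0.039).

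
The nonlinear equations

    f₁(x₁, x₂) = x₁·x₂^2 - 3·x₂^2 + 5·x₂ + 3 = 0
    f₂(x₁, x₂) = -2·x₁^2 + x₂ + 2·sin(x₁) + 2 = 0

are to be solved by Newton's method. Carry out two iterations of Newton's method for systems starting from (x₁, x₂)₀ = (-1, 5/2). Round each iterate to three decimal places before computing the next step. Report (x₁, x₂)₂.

(-1.004, 1.704)

At (-1, 5/2): F = (-9.500, 0.81706).
Jacobian J = [[x₂^2, 2·x₁·x₂ - 6·x₂ + 5], [-4·x₁ + 2·cos(x₁), 1]].
At the point, J = [[6.250, -15.000], [5.08060, 1.000]] (det J = 82.45907).
Solving J·Δ = −F gives Δ = (-0.033, -0.647).
Then the next iterate is (x₁, x₂)₁ = (-1.033, 1.853).
Round to (-1.033, 1.853) and repeat: F = (-1.58275, 0.00114), J = [[3.43361, -9.94630], [5.15649, 1.000]].
Δ = (0.029, -0.149), so (x₁, x₂)₂ = (-1.004, 1.704).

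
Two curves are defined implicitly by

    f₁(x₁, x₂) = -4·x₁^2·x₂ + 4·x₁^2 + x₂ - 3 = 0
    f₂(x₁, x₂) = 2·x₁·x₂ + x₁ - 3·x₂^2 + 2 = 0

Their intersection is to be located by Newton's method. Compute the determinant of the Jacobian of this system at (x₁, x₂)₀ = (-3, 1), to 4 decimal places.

105.0000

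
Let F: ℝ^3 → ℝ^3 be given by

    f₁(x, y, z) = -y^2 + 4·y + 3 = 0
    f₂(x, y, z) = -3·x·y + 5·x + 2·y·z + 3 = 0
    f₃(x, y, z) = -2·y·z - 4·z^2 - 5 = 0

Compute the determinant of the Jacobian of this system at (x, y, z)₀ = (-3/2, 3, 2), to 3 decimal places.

J = [[0, -2·y + 4, 0], [-3·y + 5, -3·x + 2·z, 2·y], [0, -2·z, -2·y - 8·z]].
At the point, J = [[0.000, -2.000, 0.000], [-4.000, 8.500, 6.000], [0.000, -4.000, -22.000]].
det J = 176.000.

176.000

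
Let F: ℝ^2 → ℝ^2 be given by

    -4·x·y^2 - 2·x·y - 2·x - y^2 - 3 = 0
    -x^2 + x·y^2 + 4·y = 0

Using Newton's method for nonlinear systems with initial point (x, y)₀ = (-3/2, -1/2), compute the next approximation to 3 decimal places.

At (-3/2, -1/2): F = (-0.250, -4.625).
Jacobian J = [[-4·y^2 - 2·y - 2, -8·x·y - 2·x - 2·y], [-2·x + y^2, 2·x·y + 4]].
At the point, J = [[-2.000, -2.000], [3.250, 5.500]] (det J = -4.500).
Solving J·Δ = −F gives Δ = (-2.361, 2.236).
Then the next iterate is (x, y)₁ = (-3.861, 1.736).

(-3.861, 1.736)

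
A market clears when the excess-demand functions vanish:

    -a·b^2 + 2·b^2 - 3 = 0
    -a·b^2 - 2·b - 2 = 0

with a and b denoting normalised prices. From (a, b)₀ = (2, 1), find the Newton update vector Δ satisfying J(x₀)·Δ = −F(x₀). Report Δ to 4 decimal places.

At (2, 1): F = (-3.0000, -6.0000).
Jacobian J = [[-b^2, -2·a·b + 4·b], [-b^2, -2·a·b - 2]].
At the point, J = [[-1.0000, 0.0000], [-1.0000, -6.0000]] (det J = 6.0000).
Solving J·Δ = −F gives Δ = (-3.0000, -0.5000).

(-3.0000, -0.5000)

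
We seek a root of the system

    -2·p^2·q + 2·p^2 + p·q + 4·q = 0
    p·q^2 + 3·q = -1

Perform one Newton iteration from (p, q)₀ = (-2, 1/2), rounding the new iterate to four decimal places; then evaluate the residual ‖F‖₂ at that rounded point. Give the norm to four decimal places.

At (-2, 1/2): F = (5.0000, 2.0000).
Jacobian J = [[-4·p·q + 4·p + q, -2·p^2 + p + 4], [q^2, 2·p·q + 3]].
At the point, J = [[-3.5000, -6.0000], [0.2500, 1.0000]] (det J = -2.0000).
Solving J·Δ = −F gives Δ = (8.5000, -4.1250).
Then the next iterate is (p, q)₁ = (6.5000, -3.6250).
Re-evaluating at (6.5000, -3.6250): F = (352.7500, 75.539062), so ‖F‖₂ = 360.7474.

360.7474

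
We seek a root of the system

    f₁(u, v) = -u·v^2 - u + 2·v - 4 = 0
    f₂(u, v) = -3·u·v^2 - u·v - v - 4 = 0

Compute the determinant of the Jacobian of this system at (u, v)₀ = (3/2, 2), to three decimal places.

46.500

J = [[-v^2 - 1, -2·u·v + 2], [-3·v^2 - v, -6·u·v - u - 1]].
At the point, J = [[-5.000, -4.000], [-14.000, -20.500]].
det J = 46.500.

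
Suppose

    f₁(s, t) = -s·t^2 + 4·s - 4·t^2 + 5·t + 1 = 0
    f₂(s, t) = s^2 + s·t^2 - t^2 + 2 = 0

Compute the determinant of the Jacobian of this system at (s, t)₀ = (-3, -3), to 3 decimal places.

-153.000

J = [[-t^2 + 4, -2·s·t - 8·t + 5], [2·s + t^2, 2·s·t - 2·t]].
At the point, J = [[-5.000, 11.000], [3.000, 24.000]].
det J = -153.000.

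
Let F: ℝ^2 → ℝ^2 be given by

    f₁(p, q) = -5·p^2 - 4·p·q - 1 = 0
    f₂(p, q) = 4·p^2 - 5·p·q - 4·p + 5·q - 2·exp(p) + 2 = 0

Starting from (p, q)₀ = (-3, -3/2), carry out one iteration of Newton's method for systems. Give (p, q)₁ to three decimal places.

At (-3, -3/2): F = (-64.000, 19.90043).
Jacobian J = [[-10·p - 4·q, -4·p], [8·p - 5·q - 2·exp(p) - 4, -5·p + 5]].
At the point, J = [[36.000, 12.000], [-20.59957, 20.000]] (det J = 967.19489).
Solving J·Δ = −F gives Δ = (1.570, 0.622).
Then the next iterate is (p, q)₁ = (-1.430, -0.878).

(-1.430, -0.878)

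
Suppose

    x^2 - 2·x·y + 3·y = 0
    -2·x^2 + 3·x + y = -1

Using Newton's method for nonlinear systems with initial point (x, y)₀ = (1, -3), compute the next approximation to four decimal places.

(1.1111, -1.8889)

At (1, -3): F = (-2.0000, -1.0000).
Jacobian J = [[2·x - 2·y, -2·x + 3], [-4·x + 3, 1]].
At the point, J = [[8.0000, 1.0000], [-1.0000, 1.0000]] (det J = 9.0000).
Solving J·Δ = −F gives Δ = (0.1111, 1.1111).
Then the next iterate is (x, y)₁ = (1.1111, -1.8889).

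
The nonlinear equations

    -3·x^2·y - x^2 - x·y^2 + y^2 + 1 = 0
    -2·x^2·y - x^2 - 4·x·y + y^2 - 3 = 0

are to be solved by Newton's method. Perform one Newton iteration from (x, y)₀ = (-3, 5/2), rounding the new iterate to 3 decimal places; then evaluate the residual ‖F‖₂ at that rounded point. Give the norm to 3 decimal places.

At (-3, 5/2): F = (-50.500, -20.750).
Jacobian J = [[-6·x·y - 2·x - y^2, -3·x^2 - 2·x·y + 2·y], [-4·x·y - 2·x - 4·y, -2·x^2 - 4·x + 2·y]].
At the point, J = [[44.750, -7.000], [26.000, -1.000]] (det J = 137.250).
Solving J·Δ = −F gives Δ = (0.690, -2.801).
Then the next iterate is (x, y)₁ = (-2.310, -0.301).
Re-evaluating at (-2.310, -0.301): F = (0.78229, -7.81441), so ‖F‖₂ = 7.853.

7.853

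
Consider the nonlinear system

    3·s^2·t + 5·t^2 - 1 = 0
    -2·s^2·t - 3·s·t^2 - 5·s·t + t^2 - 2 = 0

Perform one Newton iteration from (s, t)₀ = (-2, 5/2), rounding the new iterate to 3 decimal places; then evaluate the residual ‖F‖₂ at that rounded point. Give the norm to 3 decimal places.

At (-2, 5/2): F = (60.250, 46.750).
Jacobian J = [[6·s·t, 3·s^2 + 10·t], [-4·s·t - 3·t^2 - 5·t, -2·s^2 - 6·s·t - 5·s + 2·t]].
At the point, J = [[-30.000, 37.000], [-11.250, 37.000]] (det J = -693.750).
Solving J·Δ = −F gives Δ = (0.720, -1.045).
Then the next iterate is (s, t)₁ = (-1.280, 1.455).
Re-evaluating at (-1.280, 1.455): F = (16.73674, 12.79066), so ‖F‖₂ = 21.065.

21.065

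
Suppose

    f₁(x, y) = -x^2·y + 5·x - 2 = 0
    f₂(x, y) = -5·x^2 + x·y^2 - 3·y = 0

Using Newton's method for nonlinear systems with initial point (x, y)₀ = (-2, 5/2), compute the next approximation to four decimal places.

At (-2, 5/2): F = (-22.0000, -40.0000).
Jacobian J = [[-2·x·y + 5, -x^2], [-10·x + y^2, 2·x·y - 3]].
At the point, J = [[15.0000, -4.0000], [26.2500, -13.0000]] (det J = -90.0000).
Solving J·Δ = −F gives Δ = (1.4000, -0.2500).
Then the next iterate is (x, y)₁ = (-0.6000, 2.2500).

(-0.6000, 2.2500)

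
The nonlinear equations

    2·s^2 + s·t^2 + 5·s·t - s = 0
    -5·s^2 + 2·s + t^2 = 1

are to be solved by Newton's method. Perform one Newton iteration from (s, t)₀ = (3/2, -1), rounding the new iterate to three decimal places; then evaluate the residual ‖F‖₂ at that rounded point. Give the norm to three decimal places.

2.227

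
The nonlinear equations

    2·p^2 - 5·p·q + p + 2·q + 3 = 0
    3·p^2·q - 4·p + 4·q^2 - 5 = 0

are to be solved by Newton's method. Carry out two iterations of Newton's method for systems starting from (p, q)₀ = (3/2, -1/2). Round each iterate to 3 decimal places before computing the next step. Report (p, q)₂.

At (3/2, -1/2): F = (11.750, -13.375).
Jacobian J = [[4·p - 5·q + 1, -5·p + 2], [6·p·q - 4, 3·p^2 + 8·q]].
At the point, J = [[9.500, -5.500], [-8.500, 2.750]] (det J = -20.625).
Solving J·Δ = −F gives Δ = (-2.000, -1.318).
Then the next iterate is (p, q)₁ = (-0.500, -1.818).
Round to (-0.500, -1.818) and repeat: F = (-5.181, 8.85700), J = [[8.090, 4.500], [1.454, -13.794]].
Δ = (0.268, 0.670), so (p, q)₂ = (-0.232, -1.148).

(-0.232, -1.148)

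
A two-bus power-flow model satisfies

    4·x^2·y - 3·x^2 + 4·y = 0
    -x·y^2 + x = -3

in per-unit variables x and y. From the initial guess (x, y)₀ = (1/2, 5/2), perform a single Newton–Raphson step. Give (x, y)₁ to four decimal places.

(4.0714, -4.8500)

At (1/2, 5/2): F = (11.7500, 0.3750).
Jacobian J = [[8·x·y - 6·x, 4·x^2 + 4], [-y^2 + 1, -2·x·y]].
At the point, J = [[7.0000, 5.0000], [-5.2500, -2.5000]] (det J = 8.7500).
Solving J·Δ = −F gives Δ = (3.5714, -7.3500).
Then the next iterate is (x, y)₁ = (4.0714, -4.8500).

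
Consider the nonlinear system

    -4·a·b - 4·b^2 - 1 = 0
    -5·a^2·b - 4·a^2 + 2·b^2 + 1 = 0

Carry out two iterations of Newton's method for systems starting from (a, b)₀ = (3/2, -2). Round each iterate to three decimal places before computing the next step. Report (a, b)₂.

At (3/2, -2): F = (-5.000, 22.500).
Jacobian J = [[-4·b, -4·a - 8·b], [-10·a·b - 8·a, -5·a^2 + 4·b]].
At the point, J = [[8.000, 10.000], [18.000, -19.250]] (det J = -334.000).
Solving J·Δ = −F gives Δ = (-0.385, 0.808).
Then the next iterate is (a, b)₁ = (1.115, -1.192).
Round to (1.115, -1.192) and repeat: F = (-1.36714, 6.27845), J = [[4.768, 5.076], [4.37080, -10.98412]].
Δ = (-0.226, 0.482), so (a, b)₂ = (0.889, -0.710).

(0.889, -0.710)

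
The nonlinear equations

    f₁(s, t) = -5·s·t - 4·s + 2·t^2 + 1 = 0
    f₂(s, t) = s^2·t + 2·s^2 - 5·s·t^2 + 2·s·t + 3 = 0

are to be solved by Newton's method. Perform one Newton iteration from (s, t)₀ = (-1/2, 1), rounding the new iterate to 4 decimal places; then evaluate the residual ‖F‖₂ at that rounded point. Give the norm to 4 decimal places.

At (-1/2, 1): F = (7.5000, 5.2500).
Jacobian J = [[-5·t - 4, -5·s + 4·t], [2·s·t + 4·s - 5·t^2 + 2·t, s^2 - 10·s·t + 2·s]].
At the point, J = [[-9.0000, 6.5000], [-6.0000, 4.2500]] (det J = 0.7500).
Solving J·Δ = −F gives Δ = (3.0000, 3.0000).
Then the next iterate is (s, t)₁ = (2.5000, 4.0000).
Re-evaluating at (2.5000, 4.0000): F = (-27.0000, -139.5000), so ‖F‖₂ = 142.0889.

142.0889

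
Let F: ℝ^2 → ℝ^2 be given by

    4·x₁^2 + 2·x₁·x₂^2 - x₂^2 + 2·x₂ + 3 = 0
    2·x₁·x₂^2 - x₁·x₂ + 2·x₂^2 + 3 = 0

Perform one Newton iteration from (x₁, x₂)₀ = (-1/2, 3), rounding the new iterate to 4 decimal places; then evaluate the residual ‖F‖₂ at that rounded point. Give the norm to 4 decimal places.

At (-1/2, 3): F = (-8.0000, 13.5000).
Jacobian J = [[8·x₁ + 2·x₂^2, 4·x₁·x₂ - 2·x₂ + 2], [2·x₂^2 - x₂, 4·x₁·x₂ - x₁ + 4·x₂]].
At the point, J = [[14.0000, -10.0000], [15.0000, 6.5000]] (det J = 241.0000).
Solving J·Δ = −F gives Δ = (-0.3444, -1.2822).
Then the next iterate is (x₁, x₂)₁ = (-0.8444, 1.7178).
Re-evaluating at (-0.8444, 1.7178): F = (1.353435, 5.368811), so ‖F‖₂ = 5.5368.

5.5368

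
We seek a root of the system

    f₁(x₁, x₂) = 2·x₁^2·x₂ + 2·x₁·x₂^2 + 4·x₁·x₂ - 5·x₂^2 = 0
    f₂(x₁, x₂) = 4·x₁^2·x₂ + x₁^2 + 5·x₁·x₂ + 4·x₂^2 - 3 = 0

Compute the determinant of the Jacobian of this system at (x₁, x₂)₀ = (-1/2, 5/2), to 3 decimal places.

371.000

J = [[4·x₁·x₂ + 2·x₂^2 + 4·x₂, 2·x₁^2 + 4·x₁·x₂ + 4·x₁ - 10·x₂], [8·x₁·x₂ + 2·x₁ + 5·x₂, 4·x₁^2 + 5·x₁ + 8·x₂]].
At the point, J = [[17.500, -31.500], [1.500, 18.500]].
det J = 371.000.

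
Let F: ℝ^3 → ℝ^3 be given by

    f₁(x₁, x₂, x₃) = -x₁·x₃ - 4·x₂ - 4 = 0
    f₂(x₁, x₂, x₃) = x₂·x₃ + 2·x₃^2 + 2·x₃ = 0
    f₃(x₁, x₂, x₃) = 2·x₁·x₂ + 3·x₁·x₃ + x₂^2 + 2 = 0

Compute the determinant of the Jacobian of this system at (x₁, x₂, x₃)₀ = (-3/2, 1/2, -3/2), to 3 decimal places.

-57.250

J = [[-x₃, -4, -x₁], [0, x₃, x₂ + 4·x₃ + 2], [2·x₂ + 3·x₃, 2·x₁ + 2·x₂, 3·x₁]].
At the point, J = [[1.500, -4.000, 1.500], [0.000, -1.500, -3.500], [-3.500, -2.000, -4.500]].
det J = -57.250.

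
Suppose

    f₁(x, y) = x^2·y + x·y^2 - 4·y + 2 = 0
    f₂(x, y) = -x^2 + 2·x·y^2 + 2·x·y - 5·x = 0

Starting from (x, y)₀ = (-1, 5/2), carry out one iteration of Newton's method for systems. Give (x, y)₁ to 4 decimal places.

At (-1, 5/2): F = (-11.7500, -13.5000).
Jacobian J = [[2·x·y + y^2, x^2 + 2·x·y - 4], [-2·x + 2·y^2 + 2·y - 5, 4·x·y + 2·x]].
At the point, J = [[1.2500, -8.0000], [14.5000, -12.0000]] (det J = 101.0000).
Solving J·Δ = −F gives Δ = (-0.3267, -1.5198).
Then the next iterate is (x, y)₁ = (-1.3267, 0.9802).

(-1.3267, 0.9802)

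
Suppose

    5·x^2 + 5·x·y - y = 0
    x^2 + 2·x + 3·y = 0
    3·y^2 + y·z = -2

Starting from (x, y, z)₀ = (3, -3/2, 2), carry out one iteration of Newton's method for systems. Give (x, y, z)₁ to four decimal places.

(1.3146, -0.5056, 1.1929)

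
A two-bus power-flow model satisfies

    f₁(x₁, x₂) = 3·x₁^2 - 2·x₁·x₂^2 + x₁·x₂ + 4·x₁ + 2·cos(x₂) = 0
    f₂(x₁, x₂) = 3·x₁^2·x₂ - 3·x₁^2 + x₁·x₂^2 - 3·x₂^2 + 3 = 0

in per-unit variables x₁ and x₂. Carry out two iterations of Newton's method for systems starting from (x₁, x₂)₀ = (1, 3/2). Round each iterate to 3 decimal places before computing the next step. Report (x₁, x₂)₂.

(1.451, 2.362)

At (1, 3/2): F = (4.14147, 0.000).
Jacobian J = [[6·x₁ - 2·x₂^2 + x₂ + 4, -4·x₁·x₂ + x₁ - 2·sin(x₂)], [6·x₁·x₂ - 6·x₁ + x₂^2, 3·x₁^2 + 2·x₁·x₂ - 6·x₂]].
At the point, J = [[7.000, -6.99499], [5.250, -3.000]] (det J = 15.72370).
Solving J·Δ = −F gives Δ = (0.790, 1.383).
Then the next iterate is (x₁, x₂)₁ = (1.790, 2.883).
Round to (1.790, 2.883) and repeat: F = (-9.75648, 11.04282), J = [[0.99962, -19.36372], [28.53511, 2.63544]].
Δ = (-0.339, -0.521), so (x₁, x₂)₂ = (1.451, 2.362).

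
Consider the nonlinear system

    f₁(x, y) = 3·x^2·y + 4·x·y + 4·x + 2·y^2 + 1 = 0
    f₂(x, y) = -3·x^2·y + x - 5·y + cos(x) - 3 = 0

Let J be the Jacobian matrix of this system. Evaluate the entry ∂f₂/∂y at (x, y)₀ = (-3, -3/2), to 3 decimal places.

∂f₂/∂y = -3·x^2 - 5.
At (-3, -3/2) this is -32.000.

-32.000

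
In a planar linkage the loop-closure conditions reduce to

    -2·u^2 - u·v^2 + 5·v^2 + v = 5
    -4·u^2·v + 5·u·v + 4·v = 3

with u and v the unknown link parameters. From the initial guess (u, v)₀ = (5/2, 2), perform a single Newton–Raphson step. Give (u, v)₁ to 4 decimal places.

(1.9059, 1.7439)

At (5/2, 2): F = (-5.5000, -20.0000).
Jacobian J = [[-4·u - v^2, -2·u·v + 10·v + 1], [-8·u·v + 5·v, -4·u^2 + 5·u + 4]].
At the point, J = [[-14.0000, 11.0000], [-30.0000, -8.5000]] (det J = 449.0000).
Solving J·Δ = −F gives Δ = (-0.5941, -0.2561).
Then the next iterate is (u, v)₁ = (1.9059, 1.7439).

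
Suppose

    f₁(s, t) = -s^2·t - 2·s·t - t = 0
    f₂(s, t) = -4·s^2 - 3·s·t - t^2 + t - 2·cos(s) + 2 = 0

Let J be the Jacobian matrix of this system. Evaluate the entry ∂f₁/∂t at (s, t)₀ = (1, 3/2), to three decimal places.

∂f₁/∂t = -s^2 - 2·s - 1.
At (1, 3/2) this is -4.000.

-4.000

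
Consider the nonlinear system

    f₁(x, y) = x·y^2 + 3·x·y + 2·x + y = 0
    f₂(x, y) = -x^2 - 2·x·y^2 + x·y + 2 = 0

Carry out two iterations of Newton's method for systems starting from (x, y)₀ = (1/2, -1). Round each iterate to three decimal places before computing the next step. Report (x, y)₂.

(0.971, -0.560)

At (1/2, -1): F = (-1.000, 0.250).
Jacobian J = [[y^2 + 3·y + 2, 2·x·y + 3·x + 1], [-2·x - 2·y^2 + y, -4·x·y + x]].
At the point, J = [[0.000, 1.500], [-4.000, 2.500]] (det J = 6.000).
Solving J·Δ = −F gives Δ = (0.479, 0.667).
Then the next iterate is (x, y)₁ = (0.979, -0.333).
Round to (0.979, -0.333) and repeat: F = (0.75554, 0.49843), J = [[1.11189, 3.28499], [-2.51278, 2.28303]].
Δ = (-0.008, -0.227), so (x, y)₂ = (0.971, -0.560).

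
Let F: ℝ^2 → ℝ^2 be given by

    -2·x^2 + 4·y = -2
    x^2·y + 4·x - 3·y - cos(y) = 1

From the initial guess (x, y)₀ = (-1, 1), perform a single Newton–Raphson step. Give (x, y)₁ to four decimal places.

At (-1, 1): F = (4.0000, -7.540302).
Jacobian J = [[-4·x, 4], [2·x·y + 4, x^2 + sin(y) - 3]].
At the point, J = [[4.0000, 4.0000], [2.0000, -1.158529]] (det J = -12.634116).
Solving J·Δ = −F gives Δ = (2.0205, -3.0205).
Then the next iterate is (x, y)₁ = (1.0205, -2.0205).

(1.0205, -2.0205)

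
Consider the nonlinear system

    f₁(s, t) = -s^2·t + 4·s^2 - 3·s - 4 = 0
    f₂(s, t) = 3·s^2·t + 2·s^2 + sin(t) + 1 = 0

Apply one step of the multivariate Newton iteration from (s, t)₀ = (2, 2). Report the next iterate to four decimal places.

(1.3951, 0.7438)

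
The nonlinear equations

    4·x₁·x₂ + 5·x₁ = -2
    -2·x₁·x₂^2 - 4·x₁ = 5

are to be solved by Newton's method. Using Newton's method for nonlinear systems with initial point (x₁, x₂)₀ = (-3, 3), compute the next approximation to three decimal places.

At (-3, 3): F = (-49.000, 61.000).
Jacobian J = [[4·x₂ + 5, 4·x₁], [-2·x₂^2 - 4, -4·x₁·x₂]].
At the point, J = [[17.000, -12.000], [-22.000, 36.000]] (det J = 348.000).
Solving J·Δ = −F gives Δ = (2.966, 0.118).
Then the next iterate is (x₁, x₂)₁ = (-0.034, 3.118).

(-0.034, 3.118)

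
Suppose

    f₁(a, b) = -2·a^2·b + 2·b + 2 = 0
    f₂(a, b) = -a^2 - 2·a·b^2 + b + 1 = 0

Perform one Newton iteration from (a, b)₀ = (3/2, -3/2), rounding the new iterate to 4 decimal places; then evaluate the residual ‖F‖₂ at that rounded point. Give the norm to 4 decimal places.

3.3718

At (3/2, -3/2): F = (5.7500, -9.5000).
Jacobian J = [[-4·a·b, -2·a^2 + 2], [-2·a - 2·b^2, -4·a·b + 1]].
At the point, J = [[9.0000, -2.5000], [-7.5000, 10.0000]] (det J = 71.2500).
Solving J·Δ = −F gives Δ = (-0.4737, 0.5947).
Then the next iterate is (a, b)₁ = (1.0263, -0.9053).
Re-evaluating at (1.0263, -0.9053): F = (2.096490, -2.640837), so ‖F‖₂ = 3.3718.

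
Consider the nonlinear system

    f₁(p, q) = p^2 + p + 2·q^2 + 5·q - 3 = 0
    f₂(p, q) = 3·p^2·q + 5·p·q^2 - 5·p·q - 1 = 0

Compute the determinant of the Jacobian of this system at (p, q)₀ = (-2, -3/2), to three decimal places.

-119.250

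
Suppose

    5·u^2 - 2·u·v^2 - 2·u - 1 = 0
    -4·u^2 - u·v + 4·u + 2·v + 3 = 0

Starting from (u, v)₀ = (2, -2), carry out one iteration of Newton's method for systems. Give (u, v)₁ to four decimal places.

(1.5000, -1.6250)

At (2, -2): F = (-1.0000, -5.0000).
Jacobian J = [[10·u - 2·v^2 - 2, -4·u·v], [-8·u - v + 4, -u + 2]].
At the point, J = [[10.0000, 16.0000], [-10.0000, 0.0000]] (det J = 160.0000).
Solving J·Δ = −F gives Δ = (-0.5000, 0.3750).
Then the next iterate is (u, v)₁ = (1.5000, -1.6250).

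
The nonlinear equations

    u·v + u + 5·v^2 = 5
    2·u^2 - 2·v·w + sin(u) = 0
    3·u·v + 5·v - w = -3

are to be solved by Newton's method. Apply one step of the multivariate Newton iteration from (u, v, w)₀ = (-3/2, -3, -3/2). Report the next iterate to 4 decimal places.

(-1.1569, -1.6567, -0.9163)

At (-3/2, -3, -3/2): F = (43.0000, -5.497495, 3.0000).
Jacobian J = [[v + 1, u + 10·v, 0], [4·u + cos(u), -2·w, -2·v], [3·v, 3·u + 5, -1]].
At the point, J = [[-2.0000, -31.5000, 0.0000], [-5.929263, 3.0000, 6.0000], [-9.0000, 0.5000, -1.0000]] (det J = 1899.771778).
Solving J·Δ = −F gives Δ = (0.3431, 1.3433, 0.5837).
Then the next iterate is (u, v, w)₁ = (-1.1569, -1.6567, -0.9163).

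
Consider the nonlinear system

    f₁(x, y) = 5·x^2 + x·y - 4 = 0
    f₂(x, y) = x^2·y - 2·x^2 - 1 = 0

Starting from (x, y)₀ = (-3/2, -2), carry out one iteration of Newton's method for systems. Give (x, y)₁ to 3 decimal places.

(-1.102, 0.321)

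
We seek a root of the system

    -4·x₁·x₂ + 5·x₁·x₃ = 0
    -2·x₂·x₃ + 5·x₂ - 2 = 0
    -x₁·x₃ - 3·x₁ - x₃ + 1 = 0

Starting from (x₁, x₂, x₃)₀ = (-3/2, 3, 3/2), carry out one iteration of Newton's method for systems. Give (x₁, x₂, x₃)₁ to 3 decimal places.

(0.017, 4.450, 2.650)

At (-3/2, 3, 3/2): F = (6.750, 4.000, 6.250).
Jacobian J = [[-4·x₂ + 5·x₃, -4·x₁, 5·x₁], [0, -2·x₃ + 5, -2·x₂], [-x₃ - 3, 0, -x₁ - 1]].
At the point, J = [[-4.500, 6.000, -7.500], [0.000, 2.000, -6.000], [-4.500, 0.000, 0.500]] (det J = 90.000).
Solving J·Δ = −F gives Δ = (1.517, 1.450, 1.150).
Then the next iterate is (x₁, x₂, x₃)₁ = (0.017, 4.450, 2.650).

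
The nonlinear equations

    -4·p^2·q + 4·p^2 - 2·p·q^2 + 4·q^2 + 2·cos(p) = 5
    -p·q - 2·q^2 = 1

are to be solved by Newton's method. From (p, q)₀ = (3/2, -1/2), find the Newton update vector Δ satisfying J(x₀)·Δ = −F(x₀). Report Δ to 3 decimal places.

(0.240, 1.260)

At (3/2, -1/2): F = (8.89147, -0.750).
Jacobian J = [[-8·p·q + 8·p - 2·q^2 - 2·sin(p), -4·p^2 - 4·p·q + 8·q], [-q, -p - 4·q]].
At the point, J = [[15.50501, -10.000], [0.500, 0.500]] (det J = 12.75251).
Solving J·Δ = −F gives Δ = (0.240, 1.260).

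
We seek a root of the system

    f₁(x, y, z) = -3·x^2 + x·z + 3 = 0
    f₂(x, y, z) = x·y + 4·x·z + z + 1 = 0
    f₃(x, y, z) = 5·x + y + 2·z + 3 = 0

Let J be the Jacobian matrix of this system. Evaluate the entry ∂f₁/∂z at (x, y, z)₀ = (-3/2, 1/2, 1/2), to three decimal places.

-1.500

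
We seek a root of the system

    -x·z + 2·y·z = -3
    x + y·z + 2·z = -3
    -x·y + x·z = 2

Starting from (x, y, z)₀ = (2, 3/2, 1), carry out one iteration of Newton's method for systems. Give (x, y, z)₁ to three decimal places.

At (2, 3/2, 1): F = (4.000, 8.500, -3.000).
Jacobian J = [[-z, 2·z, -x + 2·y], [1, z, y + 2], [-y + z, -x, x]].
At the point, J = [[-1.000, 2.000, 1.000], [1.000, 1.000, 3.500], [-0.500, -2.000, 2.000]] (det J = -18.000).
Solving J·Δ = −F gives Δ = (-1.833, -2.292, -1.250).
Then the next iterate is (x, y, z)₁ = (0.167, -0.792, -0.250).

(0.167, -0.792, -0.250)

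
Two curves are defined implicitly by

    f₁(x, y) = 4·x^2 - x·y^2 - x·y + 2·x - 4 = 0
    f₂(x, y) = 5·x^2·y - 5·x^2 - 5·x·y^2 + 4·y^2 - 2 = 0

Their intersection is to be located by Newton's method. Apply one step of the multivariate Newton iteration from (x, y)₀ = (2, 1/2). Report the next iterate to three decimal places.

(1.242, 0.855)

At (2, 1/2): F = (14.500, -13.500).
Jacobian J = [[8·x - y^2 - y + 2, -2·x·y - x], [10·x·y - 10·x - 5·y^2, 5·x^2 - 10·x·y + 8·y]].
At the point, J = [[17.250, -4.000], [-11.250, 14.000]] (det J = 196.500).
Solving J·Δ = −F gives Δ = (-0.758, 0.355).
Then the next iterate is (x, y)₁ = (1.242, 0.855).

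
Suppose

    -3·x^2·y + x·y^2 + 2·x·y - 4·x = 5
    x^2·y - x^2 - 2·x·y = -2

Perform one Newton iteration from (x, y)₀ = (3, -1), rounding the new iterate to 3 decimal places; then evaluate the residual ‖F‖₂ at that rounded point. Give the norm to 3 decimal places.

At (3, -1): F = (7.000, -10.000).
Jacobian J = [[-6·x·y + y^2 + 2·y - 4, -3·x^2 + 2·x·y + 2·x], [2·x·y - 2·x - 2·y, x^2 - 2·x]].
At the point, J = [[13.000, -27.000], [-10.000, 3.000]] (det J = -231.000).
Solving J·Δ = −F gives Δ = (-1.078, -0.260).
Then the next iterate is (x, y)₁ = (1.922, -1.260).
Re-evaluating at (1.922, -1.260): F = (-0.51644, -1.50519), so ‖F‖₂ = 1.591.

1.591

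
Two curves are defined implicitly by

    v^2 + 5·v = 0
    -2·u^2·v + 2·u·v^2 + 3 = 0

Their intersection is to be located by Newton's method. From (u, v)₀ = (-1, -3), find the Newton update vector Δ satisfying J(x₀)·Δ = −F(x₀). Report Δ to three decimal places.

At (-1, -3): F = (-6.000, -9.000).
Jacobian J = [[0, 2·v + 5], [-4·u·v + 2·v^2, -2·u^2 + 4·u·v]].
At the point, J = [[0.000, -1.000], [6.000, 10.000]] (det J = 6.000).
Solving J·Δ = −F gives Δ = (11.500, -6.000).

(11.500, -6.000)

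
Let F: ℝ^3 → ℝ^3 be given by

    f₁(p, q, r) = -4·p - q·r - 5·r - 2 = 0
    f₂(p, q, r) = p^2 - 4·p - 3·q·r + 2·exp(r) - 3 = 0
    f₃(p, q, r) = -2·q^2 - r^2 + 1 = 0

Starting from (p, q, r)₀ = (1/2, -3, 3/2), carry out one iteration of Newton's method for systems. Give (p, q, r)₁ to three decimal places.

(-1.292, -1.631, 0.557)

At (1/2, -3, 3/2): F = (-7.000, 17.71338, -19.250).
Jacobian J = [[-4, -r, -q - 5], [2·p - 4, -3·r, -3·q + 2·exp(r)], [0, -4·q, -2·r]].
At the point, J = [[-4.000, -1.500, -2.000], [-3.000, -4.500, 17.96338], [0.000, 12.000, -3.000]] (det J = 893.74215).
Solving J·Δ = −F gives Δ = (-1.792, 1.369, -0.943).
Then the next iterate is (p, q, r)₁ = (-1.292, -1.631, 0.557).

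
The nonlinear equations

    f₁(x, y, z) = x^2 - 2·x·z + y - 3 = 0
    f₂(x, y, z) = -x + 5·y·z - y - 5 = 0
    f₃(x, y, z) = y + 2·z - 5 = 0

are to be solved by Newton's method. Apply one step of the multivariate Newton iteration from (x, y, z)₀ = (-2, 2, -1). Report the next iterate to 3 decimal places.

(2.238, 2.524, 1.238)

At (-2, 2, -1): F = (-1.000, -15.000, -5.000).
Jacobian J = [[2·x - 2·z, 1, -2·x], [-1, 5·z - 1, 5·y], [0, 1, 2]].
At the point, J = [[-2.000, 1.000, 4.000], [-1.000, -6.000, 10.000], [0.000, 1.000, 2.000]] (det J = 42.000).
Solving J·Δ = −F gives Δ = (4.238, 0.524, 2.238).
Then the next iterate is (x, y, z)₁ = (2.238, 2.524, 1.238).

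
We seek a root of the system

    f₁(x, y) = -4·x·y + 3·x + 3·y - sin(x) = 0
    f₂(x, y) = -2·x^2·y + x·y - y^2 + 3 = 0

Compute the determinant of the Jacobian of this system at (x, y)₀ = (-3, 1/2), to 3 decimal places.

-141.280

J = [[-4·y - cos(x) + 3, -4·x + 3], [-4·x·y + y, -2·x^2 + x - 2·y]].
At the point, J = [[1.98999, 15.000], [6.500, -22.000]].
det J = -141.280.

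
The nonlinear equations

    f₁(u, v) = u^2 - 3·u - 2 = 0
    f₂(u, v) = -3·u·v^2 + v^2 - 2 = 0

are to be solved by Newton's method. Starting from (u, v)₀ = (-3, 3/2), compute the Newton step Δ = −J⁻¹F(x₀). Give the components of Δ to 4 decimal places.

(1.7778, -0.2833)

At (-3, 3/2): F = (16.0000, 20.5000).
Jacobian J = [[2·u - 3, 0], [-3·v^2, -6·u·v + 2·v]].
At the point, J = [[-9.0000, 0.0000], [-6.7500, 30.0000]] (det J = -270.0000).
Solving J·Δ = −F gives Δ = (1.7778, -0.2833).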